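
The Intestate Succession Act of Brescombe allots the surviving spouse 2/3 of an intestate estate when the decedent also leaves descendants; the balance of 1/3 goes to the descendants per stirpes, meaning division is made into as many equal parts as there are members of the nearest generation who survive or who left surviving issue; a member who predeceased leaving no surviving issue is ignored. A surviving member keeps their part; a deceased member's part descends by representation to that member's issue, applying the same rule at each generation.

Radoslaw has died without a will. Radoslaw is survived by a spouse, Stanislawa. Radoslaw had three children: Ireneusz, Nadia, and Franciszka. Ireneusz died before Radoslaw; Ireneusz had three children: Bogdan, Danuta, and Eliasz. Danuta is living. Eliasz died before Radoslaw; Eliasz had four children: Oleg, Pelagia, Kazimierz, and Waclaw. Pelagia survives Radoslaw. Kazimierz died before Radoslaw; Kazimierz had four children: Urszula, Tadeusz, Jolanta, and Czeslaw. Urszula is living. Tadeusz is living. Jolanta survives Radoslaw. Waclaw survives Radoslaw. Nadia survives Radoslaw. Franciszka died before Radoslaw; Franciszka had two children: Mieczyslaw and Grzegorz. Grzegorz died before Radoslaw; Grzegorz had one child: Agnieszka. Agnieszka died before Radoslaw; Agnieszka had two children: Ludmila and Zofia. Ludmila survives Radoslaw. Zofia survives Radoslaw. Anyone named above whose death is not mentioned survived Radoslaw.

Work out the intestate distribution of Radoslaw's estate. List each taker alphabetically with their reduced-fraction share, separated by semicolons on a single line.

Stanislawa, as surviving spouse, takes 2/3.
The remaining 1/3 passes to Radoslaw's descendants per stirpes.
The 1/3 is divided into 3 equal shares of 1/9 among Ireneusz, Nadia, Franciszka.
Ireneusz predeceased; the 1/9 allotted to Ireneusz's branch passes to Ireneusz's issue by representation.
The 1/9 is divided into 3 equal shares of 1/27 among Bogdan, Danuta, Eliasz.
Bogdan is living and takes 1/27.
Danuta is living and takes 1/27.
Eliasz predeceased; the 1/27 allotted to Eliasz's branch passes to Eliasz's issue by representation.
The 1/27 is divided into 4 equal shares of 1/108 among Oleg, Pelagia, Kazimierz, Waclaw.
Oleg is living and takes 1/108.
Pelagia is living and takes 1/108.
Kazimierz predeceased; the 1/108 allotted to Kazimierz's branch passes to Kazimierz's issue by representation.
The 1/108 is divided into 4 equal shares of 1/432 among Urszula, Tadeusz, Jolanta, Czeslaw.
Urszula is living and takes 1/432.
Tadeusz is living and takes 1/432.
Jolanta is living and takes 1/432.
Czeslaw is living and takes 1/432.
Waclaw is living and takes 1/108.
Nadia is living and takes 1/9.
Franciszka predeceased; the 1/9 allotted to Franciszka's branch passes to Franciszka's issue by representation.
The 1/9 is divided into 2 equal shares of 1/18 among Mieczyslaw, Grzegorz.
Mieczyslaw is living and takes 1/18.
Grzegorz predeceased; the 1/18 allotted to Grzegorz's branch passes to Grzegorz's issue by representation.
Agnieszka's line is the sole branch at this level, so the full 1/18 passes to Agnieszka's issue by representation.
The 1/18 is divided into 2 equal shares of 1/36 among Ludmila, Zofia.
Ludmila is living and takes 1/36.
Zofia is living and takes 1/36.

Bogdan 1/27; Czeslaw 1/432; Danuta 1/27; Jolanta 1/432; Ludmila 1/36; Mieczyslaw 1/18; Nadia 1/9; Oleg 1/108; Pelagia 1/108; Stanislawa 2/3; Tadeusz 1/432; Urszula 1/432; Waclaw 1/108; Zofia 1/36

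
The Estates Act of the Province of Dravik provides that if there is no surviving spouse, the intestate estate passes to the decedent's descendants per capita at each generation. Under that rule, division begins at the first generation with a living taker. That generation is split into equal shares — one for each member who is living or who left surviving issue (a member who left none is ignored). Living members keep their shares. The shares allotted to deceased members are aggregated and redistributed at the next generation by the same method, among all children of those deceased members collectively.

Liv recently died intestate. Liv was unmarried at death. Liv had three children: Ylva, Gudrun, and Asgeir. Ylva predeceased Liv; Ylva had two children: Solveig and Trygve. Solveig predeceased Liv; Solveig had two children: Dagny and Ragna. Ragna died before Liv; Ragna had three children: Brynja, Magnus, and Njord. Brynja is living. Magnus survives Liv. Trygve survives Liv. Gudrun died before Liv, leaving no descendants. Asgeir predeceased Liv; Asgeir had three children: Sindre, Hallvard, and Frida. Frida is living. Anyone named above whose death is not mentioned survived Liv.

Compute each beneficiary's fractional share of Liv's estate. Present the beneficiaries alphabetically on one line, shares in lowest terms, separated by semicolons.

There is no surviving spouse, so the entire estate passes to Liv's descendants per capita at each generation.
No one at generation 1 (Ylva, Asgeir) is living; moving to the next generation.
At generation 2 (Solveig, Trygve, Sindre, Hallvard, Frida) there are 5 shares of (1)/5 = 1/5 each.
Living: Trygve, Sindre, Hallvard, and Frida — each takes 1/5.
Deceased: Solveig. That 1/5 share is carried to generation 3.
At generation 3 (Dagny, Ragna) there are 2 shares of (1/5)/2 = 1/10 each.
Living: Dagny — each takes 1/10.
Deceased: Ragna. That 1/10 share is carried to generation 4.
At generation 4 (Brynja, Magnus, Njord) there are 3 shares of (1/10)/3 = 1/30 each.
Living: Brynja, Magnus, and Njord — each takes 1/30.

Brynja 1/30; Dagny 1/10; Frida 1/5; Hallvard 1/5; Magnus 1/30; Njord 1/30; Sindre 1/5; Trygve 1/5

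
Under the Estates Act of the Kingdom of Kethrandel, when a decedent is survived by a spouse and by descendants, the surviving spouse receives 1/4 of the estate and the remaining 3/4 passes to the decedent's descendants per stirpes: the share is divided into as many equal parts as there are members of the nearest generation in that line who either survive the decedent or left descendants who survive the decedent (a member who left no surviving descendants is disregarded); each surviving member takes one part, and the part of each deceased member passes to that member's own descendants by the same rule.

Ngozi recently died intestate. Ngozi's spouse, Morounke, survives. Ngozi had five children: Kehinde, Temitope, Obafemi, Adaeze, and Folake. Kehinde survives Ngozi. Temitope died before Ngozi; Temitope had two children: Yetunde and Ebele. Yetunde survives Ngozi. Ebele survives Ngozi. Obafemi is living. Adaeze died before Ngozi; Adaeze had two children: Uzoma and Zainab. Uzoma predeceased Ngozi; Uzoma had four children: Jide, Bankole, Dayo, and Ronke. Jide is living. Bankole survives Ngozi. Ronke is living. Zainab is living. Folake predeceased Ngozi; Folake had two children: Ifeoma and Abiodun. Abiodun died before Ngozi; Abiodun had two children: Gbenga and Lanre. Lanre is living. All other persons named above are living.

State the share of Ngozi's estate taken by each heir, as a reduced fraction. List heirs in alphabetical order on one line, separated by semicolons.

Bankole 3/160; Dayo 3/160; Ebele 3/40; Gbenga 3/80; Ifeoma 3/40; Jide 3/160; Kehinde 3/20; Lanre 3/80; Morounke 1/4; Obafemi 3/20; Ronke 3/160; Yetunde 3/40; Zainab 3/40

Morounke, as surviving spouse, takes 1/4.
The remaining 3/4 passes to Ngozi's descendants per stirpes.
The 3/4 is divided into 5 equal shares of 3/20 among Kehinde, Temitope, Obafemi, Adaeze, Folake.
Kehinde is living and takes 3/20.
Temitope predeceased; the 3/20 allotted to Temitope's branch passes to Temitope's issue by representation.
The 3/20 is divided into 2 equal shares of 3/40 among Yetunde, Ebele.
Yetunde is living and takes 3/40.
Ebele is living and takes 3/40.
Obafemi is living and takes 3/20.
Adaeze predeceased; the 3/20 allotted to Adaeze's branch passes to Adaeze's issue by representation.
The 3/20 is divided into 2 equal shares of 3/40 among Uzoma, Zainab.
Uzoma predeceased; the 3/40 allotted to Uzoma's branch passes to Uzoma's issue by representation.
The 3/40 is divided into 4 equal shares of 3/160 among Jide, Bankole, Dayo, Ronke.
Jide is living and takes 3/160.
Bankole is living and takes 3/160.
Dayo is living and takes 3/160.
Ronke is living and takes 3/160.
Zainab is living and takes 3/40.
Folake predeceased; the 3/20 allotted to Folake's branch passes to Folake's issue by representation.
The 3/20 is divided into 2 equal shares of 3/40 among Ifeoma, Abiodun.
Ifeoma is living and takes 3/40.
Abiodun predeceased; the 3/40 allotted to Abiodun's branch passes to Abiodun's issue by representation.
The 3/40 is divided into 2 equal shares of 3/80 among Gbenga, Lanre.
Gbenga is living and takes 3/80.
Lanre is living and takes 3/80.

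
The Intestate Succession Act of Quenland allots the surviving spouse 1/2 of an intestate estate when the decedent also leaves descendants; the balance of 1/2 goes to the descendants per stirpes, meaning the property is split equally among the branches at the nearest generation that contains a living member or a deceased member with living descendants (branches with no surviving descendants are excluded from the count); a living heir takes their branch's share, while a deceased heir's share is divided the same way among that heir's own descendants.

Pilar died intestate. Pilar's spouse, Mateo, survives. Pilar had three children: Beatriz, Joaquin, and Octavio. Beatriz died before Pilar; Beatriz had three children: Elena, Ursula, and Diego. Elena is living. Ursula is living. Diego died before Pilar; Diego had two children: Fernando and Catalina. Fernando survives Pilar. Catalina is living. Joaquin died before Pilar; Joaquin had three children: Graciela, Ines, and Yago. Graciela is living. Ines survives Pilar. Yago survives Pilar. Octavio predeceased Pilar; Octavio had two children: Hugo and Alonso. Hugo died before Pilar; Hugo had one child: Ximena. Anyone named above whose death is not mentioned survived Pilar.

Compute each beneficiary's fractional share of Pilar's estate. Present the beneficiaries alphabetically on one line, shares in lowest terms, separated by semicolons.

Alonso 1/12; Catalina 1/36; Elena 1/18; Fernando 1/36; Graciela 1/18; Ines 1/18; Mateo 1/2; Ursula 1/18; Ximena 1/12; Yago 1/18

Mateo, as surviving spouse, takes 1/2.
The remaining 1/2 passes to Pilar's descendants per stirpes.
The 1/2 is divided into 3 equal shares of 1/6 among Beatriz, Joaquin, Octavio.
Beatriz predeceased; the 1/6 allotted to Beatriz's branch passes to Beatriz's issue by representation.
The 1/6 is divided into 3 equal shares of 1/18 among Elena, Ursula, Diego.
Elena is living and takes 1/18.
Ursula is living and takes 1/18.
Diego predeceased; the 1/18 allotted to Diego's branch passes to Diego's issue by representation.
The 1/18 is divided into 2 equal shares of 1/36 among Fernando, Catalina.
Fernando is living and takes 1/36.
Catalina is living and takes 1/36.
Joaquin predeceased; the 1/6 allotted to Joaquin's branch passes to Joaquin's issue by representation.
The 1/6 is divided into 3 equal shares of 1/18 among Graciela, Ines, Yago.
Graciela is living and takes 1/18.
Ines is living and takes 1/18.
Yago is living and takes 1/18.
Octavio predeceased; the 1/6 allotted to Octavio's branch passes to Octavio's issue by representation.
The 1/6 is divided into 2 equal shares of 1/12 among Hugo, Alonso.
Hugo predeceased; the 1/12 allotted to Hugo's branch passes to Hugo's issue by representation.
Ximena is the sole taker at this level and receives the full 1/12.
Alonso is living and takes 1/12.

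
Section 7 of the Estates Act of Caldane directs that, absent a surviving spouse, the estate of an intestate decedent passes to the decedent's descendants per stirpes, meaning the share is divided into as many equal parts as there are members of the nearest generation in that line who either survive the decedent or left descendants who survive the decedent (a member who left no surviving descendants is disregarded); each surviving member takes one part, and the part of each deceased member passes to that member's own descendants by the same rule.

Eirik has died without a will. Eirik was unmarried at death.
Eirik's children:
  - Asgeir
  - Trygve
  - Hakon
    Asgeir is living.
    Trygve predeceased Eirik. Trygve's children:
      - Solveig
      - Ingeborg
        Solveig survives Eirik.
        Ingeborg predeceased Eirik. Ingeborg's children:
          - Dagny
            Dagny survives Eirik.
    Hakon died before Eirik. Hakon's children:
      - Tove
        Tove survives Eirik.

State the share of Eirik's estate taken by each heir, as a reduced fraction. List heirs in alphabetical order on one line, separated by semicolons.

There is no surviving spouse, so the entire estate passes to Eirik's descendants per stirpes.
The estate is divided into 3 equal shares of 1/3 among Asgeir, Trygve, Hakon.
Asgeir is living and takes 1/3.
Trygve predeceased; the 1/3 allotted to Trygve's branch passes to Trygve's issue by representation.
The 1/3 is divided into 2 equal shares of 1/6 among Solveig, Ingeborg.
Solveig is living and takes 1/6.
Ingeborg predeceased; the 1/6 allotted to Ingeborg's branch passes to Ingeborg's issue by representation.
Dagny is the sole taker at this level and receives the full 1/6.
Hakon predeceased; the 1/3 allotted to Hakon's branch passes to Hakon's issue by representation.
Tove is the sole taker at this level and receives the full 1/3.

Asgeir 1/3; Dagny 1/6; Solveig 1/6; Tove 1/3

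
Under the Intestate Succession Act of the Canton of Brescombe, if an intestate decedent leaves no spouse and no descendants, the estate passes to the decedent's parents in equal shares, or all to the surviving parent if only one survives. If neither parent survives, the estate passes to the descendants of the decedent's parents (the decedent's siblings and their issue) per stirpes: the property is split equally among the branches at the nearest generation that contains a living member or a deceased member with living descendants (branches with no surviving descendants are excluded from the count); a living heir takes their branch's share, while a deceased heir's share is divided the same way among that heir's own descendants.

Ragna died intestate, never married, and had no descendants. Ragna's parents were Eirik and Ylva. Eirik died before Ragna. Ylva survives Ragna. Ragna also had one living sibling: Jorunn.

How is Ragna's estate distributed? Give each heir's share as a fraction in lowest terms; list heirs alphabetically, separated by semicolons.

Ylva 1

Only one parent, Ylva, survives, so Ylva takes the entire estate. The siblings take nothing because a surviving parent has priority.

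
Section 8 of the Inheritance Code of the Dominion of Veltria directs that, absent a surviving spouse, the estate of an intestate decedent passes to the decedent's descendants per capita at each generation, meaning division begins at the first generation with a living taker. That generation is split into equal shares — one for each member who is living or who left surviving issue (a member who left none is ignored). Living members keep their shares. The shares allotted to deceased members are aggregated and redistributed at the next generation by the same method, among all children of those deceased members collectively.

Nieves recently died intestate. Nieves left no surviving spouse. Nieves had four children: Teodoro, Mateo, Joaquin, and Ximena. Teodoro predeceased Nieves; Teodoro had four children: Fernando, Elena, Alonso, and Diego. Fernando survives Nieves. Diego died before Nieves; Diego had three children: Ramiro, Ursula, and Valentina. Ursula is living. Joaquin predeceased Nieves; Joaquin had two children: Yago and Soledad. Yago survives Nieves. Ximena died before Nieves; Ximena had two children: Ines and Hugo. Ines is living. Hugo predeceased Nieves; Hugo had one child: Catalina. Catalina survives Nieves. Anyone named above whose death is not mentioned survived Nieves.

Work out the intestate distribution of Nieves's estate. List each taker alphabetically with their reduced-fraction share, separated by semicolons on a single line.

Alonso 3/32; Catalina 3/64; Elena 3/32; Fernando 3/32; Ines 3/32; Mateo 1/4; Ramiro 3/64; Soledad 3/32; Ursula 3/64; Valentina 3/64; Yago 3/32

There is no surviving spouse, so the entire estate passes to Nieves's descendants per capita at each generation.
At generation 1 (Teodoro, Mateo, Joaquin, Ximena) there are 4 shares of (1)/4 = 1/4 each.
Living: Mateo — each takes 1/4.
Deceased: Teodoro, Joaquin, and Ximena. Their combined 3/4 is pooled and carried to generation 2.
At generation 2 (Fernando, Elena, Alonso, Diego, Yago, Soledad, Ines, Hugo) there are 8 shares of (3/4)/8 = 3/32 each.
Living: Fernando, Elena, Alonso, Yago, Soledad, and Ines — each takes 3/32.
Deceased: Diego and Hugo. Their combined 3/16 is pooled and carried to generation 3.
At generation 3 (Ramiro, Ursula, Valentina, Catalina) there are 4 shares of (3/16)/4 = 3/64 each.
Living: Ramiro, Ursula, Valentina, and Catalina — each takes 3/64.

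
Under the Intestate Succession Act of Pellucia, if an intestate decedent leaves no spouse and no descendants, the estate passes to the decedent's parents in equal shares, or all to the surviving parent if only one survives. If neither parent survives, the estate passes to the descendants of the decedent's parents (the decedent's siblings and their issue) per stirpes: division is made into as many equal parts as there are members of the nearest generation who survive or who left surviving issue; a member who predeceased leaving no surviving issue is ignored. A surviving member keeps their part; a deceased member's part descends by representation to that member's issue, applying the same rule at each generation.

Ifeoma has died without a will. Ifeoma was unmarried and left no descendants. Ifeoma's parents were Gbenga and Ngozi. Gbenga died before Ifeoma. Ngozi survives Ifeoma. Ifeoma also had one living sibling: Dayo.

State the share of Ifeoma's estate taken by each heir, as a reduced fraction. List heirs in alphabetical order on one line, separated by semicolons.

Ngozi 1

Only one parent, Ngozi, survives, so Ngozi takes the entire estate. The siblings take nothing because a surviving parent has priority.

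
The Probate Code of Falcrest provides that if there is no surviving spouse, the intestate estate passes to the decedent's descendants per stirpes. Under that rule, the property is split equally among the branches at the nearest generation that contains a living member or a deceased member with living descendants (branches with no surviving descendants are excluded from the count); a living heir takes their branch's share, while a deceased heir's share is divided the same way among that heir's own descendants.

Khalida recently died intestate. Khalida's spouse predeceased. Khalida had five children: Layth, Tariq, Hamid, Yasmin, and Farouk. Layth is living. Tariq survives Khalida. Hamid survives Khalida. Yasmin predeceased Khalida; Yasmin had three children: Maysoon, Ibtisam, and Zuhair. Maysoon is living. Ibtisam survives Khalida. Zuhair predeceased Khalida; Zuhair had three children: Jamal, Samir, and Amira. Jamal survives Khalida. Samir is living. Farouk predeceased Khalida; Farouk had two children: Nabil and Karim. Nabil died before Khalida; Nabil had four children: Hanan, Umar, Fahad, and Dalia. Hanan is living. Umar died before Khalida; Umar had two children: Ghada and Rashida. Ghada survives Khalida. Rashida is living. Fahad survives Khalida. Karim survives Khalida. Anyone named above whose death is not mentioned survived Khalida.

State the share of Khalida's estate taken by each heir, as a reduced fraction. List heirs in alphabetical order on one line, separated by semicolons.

There is no surviving spouse, so the entire estate passes to Khalida's descendants per stirpes.
The estate is divided into 5 equal shares of 1/5 among Layth, Tariq, Hamid, Yasmin, Farouk.
Layth is living and takes 1/5.
Tariq is living and takes 1/5.
Hamid is living and takes 1/5.
Yasmin predeceased; the 1/5 allotted to Yasmin's branch passes to Yasmin's issue by representation.
The 1/5 is divided into 3 equal shares of 1/15 among Maysoon, Ibtisam, Zuhair.
Maysoon is living and takes 1/15.
Ibtisam is living and takes 1/15.
Zuhair predeceased; the 1/15 allotted to Zuhair's branch passes to Zuhair's issue by representation.
The 1/15 is divided into 3 equal shares of 1/45 among Jamal, Samir, Amira.
Jamal is living and takes 1/45.
Samir is living and takes 1/45.
Amira is living and takes 1/45.
Farouk predeceased; the 1/5 allotted to Farouk's branch passes to Farouk's issue by representation.
The 1/5 is divided into 2 equal shares of 1/10 among Nabil, Karim.
Nabil predeceased; the 1/10 allotted to Nabil's branch passes to Nabil's issue by representation.
The 1/10 is divided into 4 equal shares of 1/40 among Hanan, Umar, Fahad, Dalia.
Hanan is living and takes 1/40.
Umar predeceased; the 1/40 allotted to Umar's branch passes to Umar's issue by representation.
The 1/40 is divided into 2 equal shares of 1/80 among Ghada, Rashida.
Ghada is living and takes 1/80.
Rashida is living and takes 1/80.
Fahad is living and takes 1/40.
Dalia is living and takes 1/40.
Karim is living and takes 1/10.

Amira 1/45; Dalia 1/40; Fahad 1/40; Ghada 1/80; Hamid 1/5; Hanan 1/40; Ibtisam 1/15; Jamal 1/45; Karim 1/10; Layth 1/5; Maysoon 1/15; Rashida 1/80; Samir 1/45; Tariq 1/5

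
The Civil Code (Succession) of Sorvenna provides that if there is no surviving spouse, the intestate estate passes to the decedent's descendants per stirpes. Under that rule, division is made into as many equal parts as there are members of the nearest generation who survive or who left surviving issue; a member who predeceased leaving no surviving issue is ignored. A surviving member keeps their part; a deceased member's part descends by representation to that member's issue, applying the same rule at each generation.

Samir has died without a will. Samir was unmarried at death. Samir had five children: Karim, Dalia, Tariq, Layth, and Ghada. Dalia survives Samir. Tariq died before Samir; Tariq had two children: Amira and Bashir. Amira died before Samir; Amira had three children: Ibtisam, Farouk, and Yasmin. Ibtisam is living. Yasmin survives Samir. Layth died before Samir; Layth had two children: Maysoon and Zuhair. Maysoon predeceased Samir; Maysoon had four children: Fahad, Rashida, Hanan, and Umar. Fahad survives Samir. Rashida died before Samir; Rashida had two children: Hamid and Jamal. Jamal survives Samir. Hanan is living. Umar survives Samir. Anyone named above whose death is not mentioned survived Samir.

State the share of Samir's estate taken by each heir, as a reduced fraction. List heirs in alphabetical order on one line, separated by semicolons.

There is no surviving spouse, so the entire estate passes to Samir's descendants per stirpes.
The estate is divided into 5 equal shares of 1/5 among Karim, Dalia, Tariq, Layth, Ghada.
Karim is living and takes 1/5.
Dalia is living and takes 1/5.
Tariq predeceased; the 1/5 allotted to Tariq's branch passes to Tariq's issue by representation.
The 1/5 is divided into 2 equal shares of 1/10 among Amira, Bashir.
Amira predeceased; the 1/10 allotted to Amira's branch passes to Amira's issue by representation.
The 1/10 is divided into 3 equal shares of 1/30 among Ibtisam, Farouk, Yasmin.
Ibtisam is living and takes 1/30.
Farouk is living and takes 1/30.
Yasmin is living and takes 1/30.
Bashir is living and takes 1/10.
Layth predeceased; the 1/5 allotted to Layth's branch passes to Layth's issue by representation.
The 1/5 is divided into 2 equal shares of 1/10 among Maysoon, Zuhair.
Maysoon predeceased; the 1/10 allotted to Maysoon's branch passes to Maysoon's issue by representation.
The 1/10 is divided into 4 equal shares of 1/40 among Fahad, Rashida, Hanan, Umar.
Fahad is living and takes 1/40.
Rashida predeceased; the 1/40 allotted to Rashida's branch passes to Rashida's issue by representation.
The 1/40 is divided into 2 equal shares of 1/80 among Hamid, Jamal.
Hamid is living and takes 1/80.
Jamal is living and takes 1/80.
Hanan is living and takes 1/40.
Umar is living and takes 1/40.
Zuhair is living and takes 1/10.
Ghada is living and takes 1/5.

Bashir 1/10; Dalia 1/5; Fahad 1/40; Farouk 1/30; Ghada 1/5; Hamid 1/80; Hanan 1/40; Ibtisam 1/30; Jamal 1/80; Karim 1/5; Umar 1/40; Yasmin 1/30; Zuhair 1/10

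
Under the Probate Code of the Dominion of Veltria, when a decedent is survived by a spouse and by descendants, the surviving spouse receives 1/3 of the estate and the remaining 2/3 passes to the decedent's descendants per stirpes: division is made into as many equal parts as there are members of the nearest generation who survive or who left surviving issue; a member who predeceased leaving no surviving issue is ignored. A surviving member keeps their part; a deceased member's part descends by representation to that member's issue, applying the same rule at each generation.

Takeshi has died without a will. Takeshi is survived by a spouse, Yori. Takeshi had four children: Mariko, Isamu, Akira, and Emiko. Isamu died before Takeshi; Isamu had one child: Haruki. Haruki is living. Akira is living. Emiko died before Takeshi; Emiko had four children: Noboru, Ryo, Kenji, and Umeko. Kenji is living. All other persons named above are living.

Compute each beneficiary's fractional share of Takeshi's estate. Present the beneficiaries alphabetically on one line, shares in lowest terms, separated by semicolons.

Yori, as surviving spouse, takes 1/3.
The remaining 2/3 passes to Takeshi's descendants per stirpes.
The 2/3 is divided into 4 equal shares of 1/6 among Mariko, Isamu, Akira, Emiko.
Mariko is living and takes 1/6.
Isamu predeceased; the 1/6 allotted to Isamu's branch passes to Isamu's issue by representation.
Haruki is the sole taker at this level and receives the full 1/6.
Akira is living and takes 1/6.
Emiko predeceased; the 1/6 allotted to Emiko's branch passes to Emiko's issue by representation.
The 1/6 is divided into 4 equal shares of 1/24 among Noboru, Ryo, Kenji, Umeko.
Noboru is living and takes 1/24.
Ryo is living and takes 1/24.
Kenji is living and takes 1/24.
Umeko is living and takes 1/24.

Akira 1/6; Haruki 1/6; Kenji 1/24; Mariko 1/6; Noboru 1/24; Ryo 1/24; Umeko 1/24; Yori 1/3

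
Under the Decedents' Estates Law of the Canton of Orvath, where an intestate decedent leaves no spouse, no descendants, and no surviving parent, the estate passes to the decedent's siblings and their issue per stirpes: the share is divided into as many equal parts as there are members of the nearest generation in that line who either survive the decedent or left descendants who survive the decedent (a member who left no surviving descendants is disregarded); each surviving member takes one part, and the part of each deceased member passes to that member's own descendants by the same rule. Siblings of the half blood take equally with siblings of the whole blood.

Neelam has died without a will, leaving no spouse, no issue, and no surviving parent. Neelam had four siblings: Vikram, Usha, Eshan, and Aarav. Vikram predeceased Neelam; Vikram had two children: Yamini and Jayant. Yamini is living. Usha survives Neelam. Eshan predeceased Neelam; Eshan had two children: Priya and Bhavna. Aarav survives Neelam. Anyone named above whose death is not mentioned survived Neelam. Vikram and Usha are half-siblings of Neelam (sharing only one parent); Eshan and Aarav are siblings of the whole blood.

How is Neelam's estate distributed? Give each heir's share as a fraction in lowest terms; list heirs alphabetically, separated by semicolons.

Aarav 1/4; Bhavna 1/8; Jayant 1/8; Priya 1/8; Usha 1/4; Yamini 1/8

No spouse, descendants, or parent survives, so the estate passes to Neelam's siblings per stirpes.
Half-blood and whole-blood siblings take equally under the stated rule.
The estate is divided into 4 equal shares of 1/4 among Vikram, Usha, Eshan, Aarav.
Vikram predeceased; the 1/4 allotted to Vikram's branch passes to Vikram's issue by representation.
The 1/4 is divided into 2 equal shares of 1/8 among Yamini, Jayant.
Yamini is living and takes 1/8.
Jayant is living and takes 1/8.
Usha is living and takes 1/4.
Eshan predeceased; the 1/4 allotted to Eshan's branch passes to Eshan's issue by representation.
The 1/4 is divided into 2 equal shares of 1/8 among Priya, Bhavna.
Priya is living and takes 1/8.
Bhavna is living and takes 1/8.
Aarav is living and takes 1/4.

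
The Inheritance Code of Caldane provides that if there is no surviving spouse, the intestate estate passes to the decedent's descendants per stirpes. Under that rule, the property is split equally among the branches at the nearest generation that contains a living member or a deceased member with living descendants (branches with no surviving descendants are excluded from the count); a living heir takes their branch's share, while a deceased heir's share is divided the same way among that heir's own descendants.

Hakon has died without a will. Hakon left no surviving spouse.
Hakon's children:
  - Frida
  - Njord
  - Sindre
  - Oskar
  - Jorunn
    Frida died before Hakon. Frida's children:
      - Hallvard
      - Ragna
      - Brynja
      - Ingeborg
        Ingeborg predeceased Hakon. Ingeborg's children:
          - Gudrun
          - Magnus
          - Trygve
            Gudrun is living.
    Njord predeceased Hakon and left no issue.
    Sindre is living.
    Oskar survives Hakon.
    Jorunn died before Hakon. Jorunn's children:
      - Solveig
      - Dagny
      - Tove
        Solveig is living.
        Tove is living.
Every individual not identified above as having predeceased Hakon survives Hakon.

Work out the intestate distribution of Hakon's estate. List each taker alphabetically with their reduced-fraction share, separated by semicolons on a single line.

There is no surviving spouse, so the entire estate passes to Hakon's descendants per stirpes.
Njord left no surviving issue, so that branch lapses and is disregarded.
The estate is divided into 4 equal shares of 1/4 among Frida, Sindre, Oskar, Jorunn.
Frida predeceased; the 1/4 allotted to Frida's branch passes to Frida's issue by representation.
The 1/4 is divided into 4 equal shares of 1/16 among Hallvard, Ragna, Brynja, Ingeborg.
Hallvard is living and takes 1/16.
Ragna is living and takes 1/16.
Brynja is living and takes 1/16.
Ingeborg predeceased; the 1/16 allotted to Ingeborg's branch passes to Ingeborg's issue by representation.
The 1/16 is divided into 3 equal shares of 1/48 among Gudrun, Magnus, Trygve.
Gudrun is living and takes 1/48.
Magnus is living and takes 1/48.
Trygve is living and takes 1/48.
Sindre is living and takes 1/4.
Oskar is living and takes 1/4.
Jorunn predeceased; the 1/4 allotted to Jorunn's branch passes to Jorunn's issue by representation.
The 1/4 is divided into 3 equal shares of 1/12 among Solveig, Dagny, Tove.
Solveig is living and takes 1/12.
Dagny is living and takes 1/12.
Tove is living and takes 1/12.

Brynja 1/16; Dagny 1/12; Gudrun 1/48; Hallvard 1/16; Magnus 1/48; Oskar 1/4; Ragna 1/16; Sindre 1/4; Solveig 1/12; Tove 1/12; Trygve 1/48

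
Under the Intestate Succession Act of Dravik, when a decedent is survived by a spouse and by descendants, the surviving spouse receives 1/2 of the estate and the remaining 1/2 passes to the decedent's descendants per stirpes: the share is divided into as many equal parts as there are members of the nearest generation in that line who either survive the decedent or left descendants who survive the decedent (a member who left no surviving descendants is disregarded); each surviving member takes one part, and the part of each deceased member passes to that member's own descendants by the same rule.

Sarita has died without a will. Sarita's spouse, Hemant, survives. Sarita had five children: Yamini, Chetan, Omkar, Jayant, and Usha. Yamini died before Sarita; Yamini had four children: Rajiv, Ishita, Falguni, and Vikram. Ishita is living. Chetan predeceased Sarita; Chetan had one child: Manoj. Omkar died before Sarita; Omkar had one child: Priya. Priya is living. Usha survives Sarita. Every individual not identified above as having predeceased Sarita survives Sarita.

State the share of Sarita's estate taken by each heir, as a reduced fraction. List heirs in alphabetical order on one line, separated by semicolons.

Hemant, as surviving spouse, takes 1/2.
The remaining 1/2 passes to Sarita's descendants per stirpes.
The 1/2 is divided into 5 equal shares of 1/10 among Yamini, Chetan, Omkar, Jayant, Usha.
Yamini predeceased; the 1/10 allotted to Yamini's branch passes to Yamini's issue by representation.
The 1/10 is divided into 4 equal shares of 1/40 among Rajiv, Ishita, Falguni, Vikram.
Rajiv is living and takes 1/40.
Ishita is living and takes 1/40.
Falguni is living and takes 1/40.
Vikram is living and takes 1/40.
Chetan predeceased; the 1/10 allotted to Chetan's branch passes to Chetan's issue by representation.
Manoj is the sole taker at this level and receives the full 1/10.
Omkar predeceased; the 1/10 allotted to Omkar's branch passes to Omkar's issue by representation.
Priya is the sole taker at this level and receives the full 1/10.
Jayant is living and takes 1/10.
Usha is living and takes 1/10.

Falguni 1/40; Hemant 1/2; Ishita 1/40; Jayant 1/10; Manoj 1/10; Priya 1/10; Rajiv 1/40; Usha 1/10; Vikram 1/40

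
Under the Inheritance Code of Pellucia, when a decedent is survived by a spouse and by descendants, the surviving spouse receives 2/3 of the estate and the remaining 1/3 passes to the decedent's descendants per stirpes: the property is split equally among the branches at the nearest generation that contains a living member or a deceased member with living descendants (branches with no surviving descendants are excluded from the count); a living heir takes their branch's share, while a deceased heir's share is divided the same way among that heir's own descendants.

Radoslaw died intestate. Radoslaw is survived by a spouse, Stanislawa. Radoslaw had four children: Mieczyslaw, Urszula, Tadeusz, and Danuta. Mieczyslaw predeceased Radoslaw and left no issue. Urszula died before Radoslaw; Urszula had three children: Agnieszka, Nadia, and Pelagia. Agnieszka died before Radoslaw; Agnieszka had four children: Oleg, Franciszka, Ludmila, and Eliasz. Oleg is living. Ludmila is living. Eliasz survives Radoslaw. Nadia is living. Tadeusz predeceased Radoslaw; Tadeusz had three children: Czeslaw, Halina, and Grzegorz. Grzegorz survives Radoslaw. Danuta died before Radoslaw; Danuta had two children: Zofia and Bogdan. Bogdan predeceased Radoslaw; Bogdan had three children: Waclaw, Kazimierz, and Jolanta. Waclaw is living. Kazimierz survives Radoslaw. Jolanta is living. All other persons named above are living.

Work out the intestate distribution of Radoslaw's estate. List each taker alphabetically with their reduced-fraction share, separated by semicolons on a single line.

Czeslaw 1/27; Eliasz 1/108; Franciszka 1/108; Grzegorz 1/27; Halina 1/27; Jolanta 1/54; Kazimierz 1/54; Ludmila 1/108; Nadia 1/27; Oleg 1/108; Pelagia 1/27; Stanislawa 2/3; Waclaw 1/54; Zofia 1/18

Stanislawa, as surviving spouse, takes 2/3.
The remaining 1/3 passes to Radoslaw's descendants per stirpes.
Mieczyslaw left no surviving issue, so that branch lapses and is disregarded.
The 1/3 is divided into 3 equal shares of 1/9 among Urszula, Tadeusz, Danuta.
Urszula predeceased; the 1/9 allotted to Urszula's branch passes to Urszula's issue by representation.
The 1/9 is divided into 3 equal shares of 1/27 among Agnieszka, Nadia, Pelagia.
Agnieszka predeceased; the 1/27 allotted to Agnieszka's branch passes to Agnieszka's issue by representation.
The 1/27 is divided into 4 equal shares of 1/108 among Oleg, Franciszka, Ludmila, Eliasz.
Oleg is living and takes 1/108.
Franciszka is living and takes 1/108.
Ludmila is living and takes 1/108.
Eliasz is living and takes 1/108.
Nadia is living and takes 1/27.
Pelagia is living and takes 1/27.
Tadeusz predeceased; the 1/9 allotted to Tadeusz's branch passes to Tadeusz's issue by representation.
The 1/9 is divided into 3 equal shares of 1/27 among Czeslaw, Halina, Grzegorz.
Czeslaw is living and takes 1/27.
Halina is living and takes 1/27.
Grzegorz is living and takes 1/27.
Danuta predeceased; the 1/9 allotted to Danuta's branch passes to Danuta's issue by representation.
The 1/9 is divided into 2 equal shares of 1/18 among Zofia, Bogdan.
Zofia is living and takes 1/18.
Bogdan predeceased; the 1/18 allotted to Bogdan's branch passes to Bogdan's issue by representation.
The 1/18 is divided into 3 equal shares of 1/54 among Waclaw, Kazimierz, Jolanta.
Waclaw is living and takes 1/54.
Kazimierz is living and takes 1/54.
Jolanta is living and takes 1/54.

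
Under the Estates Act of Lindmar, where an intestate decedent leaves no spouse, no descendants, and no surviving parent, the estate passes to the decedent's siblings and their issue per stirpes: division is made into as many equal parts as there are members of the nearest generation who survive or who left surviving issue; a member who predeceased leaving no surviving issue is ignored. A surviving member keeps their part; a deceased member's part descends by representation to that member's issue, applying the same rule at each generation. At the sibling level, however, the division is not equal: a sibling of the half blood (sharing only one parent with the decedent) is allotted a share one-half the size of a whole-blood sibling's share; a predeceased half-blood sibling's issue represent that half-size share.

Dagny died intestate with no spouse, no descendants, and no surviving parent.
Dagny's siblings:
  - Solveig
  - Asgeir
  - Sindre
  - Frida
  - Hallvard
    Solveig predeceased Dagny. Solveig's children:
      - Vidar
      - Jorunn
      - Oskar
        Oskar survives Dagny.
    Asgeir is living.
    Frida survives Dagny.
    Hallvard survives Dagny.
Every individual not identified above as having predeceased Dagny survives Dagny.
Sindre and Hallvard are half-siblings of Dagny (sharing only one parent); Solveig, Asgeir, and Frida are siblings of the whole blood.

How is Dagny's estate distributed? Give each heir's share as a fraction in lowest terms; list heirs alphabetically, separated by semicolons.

No spouse, descendants, or parent survives, so the estate passes to Dagny's siblings per stirpes.
Half-blood siblings count for one-half the weight of whole-blood siblings at the initial division.
Dividing 1 in proportion to weights (total weight 4): Solveig (weight 1) → 1/4; Asgeir (weight 1) → 1/4; Sindre (weight 1/2) → 1/8; Frida (weight 1) → 1/4; Hallvard (weight 1/2) → 1/8.
Solveig predeceased; the 1/4 allotted to Solveig's branch passes to Solveig's issue by representation.
The 1/4 is divided into 3 equal shares of 1/12 among Vidar, Jorunn, Oskar.
Vidar is living and takes 1/12.
Jorunn is living and takes 1/12.
Oskar is living and takes 1/12.
Asgeir is living and takes 1/4.
Sindre is living and takes 1/8.
Frida is living and takes 1/4.
Hallvard is living and takes 1/8.

Asgeir 1/4; Frida 1/4; Hallvard 1/8; Jorunn 1/12; Oskar 1/12; Sindre 1/8; Vidar 1/12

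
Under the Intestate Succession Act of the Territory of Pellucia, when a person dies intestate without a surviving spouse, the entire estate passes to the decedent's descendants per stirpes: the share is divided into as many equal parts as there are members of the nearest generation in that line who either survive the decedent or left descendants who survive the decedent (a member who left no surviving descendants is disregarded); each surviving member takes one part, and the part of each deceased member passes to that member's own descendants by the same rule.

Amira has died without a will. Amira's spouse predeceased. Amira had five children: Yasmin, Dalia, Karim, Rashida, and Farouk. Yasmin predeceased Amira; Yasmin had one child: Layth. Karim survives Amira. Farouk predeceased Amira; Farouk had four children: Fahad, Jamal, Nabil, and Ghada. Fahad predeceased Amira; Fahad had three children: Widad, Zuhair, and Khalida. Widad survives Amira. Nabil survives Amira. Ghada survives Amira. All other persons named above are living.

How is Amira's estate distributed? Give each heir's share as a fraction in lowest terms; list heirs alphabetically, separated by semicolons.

There is no surviving spouse, so the entire estate passes to Amira's descendants per stirpes.
The estate is divided into 5 equal shares of 1/5 among Yasmin, Dalia, Karim, Rashida, Farouk.
Yasmin predeceased; the 1/5 allotted to Yasmin's branch passes to Yasmin's issue by representation.
Layth is the sole taker at this level and receives the full 1/5.
Dalia is living and takes 1/5.
Karim is living and takes 1/5.
Rashida is living and takes 1/5.
Farouk predeceased; the 1/5 allotted to Farouk's branch passes to Farouk's issue by representation.
The 1/5 is divided into 4 equal shares of 1/20 among Fahad, Jamal, Nabil, Ghada.
Fahad predeceased; the 1/20 allotted to Fahad's branch passes to Fahad's issue by representation.
The 1/20 is divided into 3 equal shares of 1/60 among Widad, Zuhair, Khalida.
Widad is living and takes 1/60.
Zuhair is living and takes 1/60.
Khalida is living and takes 1/60.
Jamal is living and takes 1/20.
Nabil is living and takes 1/20.
Ghada is living and takes 1/20.

Dalia 1/5; Ghada 1/20; Jamal 1/20; Karim 1/5; Khalida 1/60; Layth 1/5; Nabil 1/20; Rashida 1/5; Widad 1/60; Zuhair 1/60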